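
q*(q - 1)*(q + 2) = q^3 + q^2 - 2*q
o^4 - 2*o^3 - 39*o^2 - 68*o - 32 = (o - 8)*(o + 1)^2*(o + 4)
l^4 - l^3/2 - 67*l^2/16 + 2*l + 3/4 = (l - 2)*(l - 3/4)*(l + 1/4)*(l + 2)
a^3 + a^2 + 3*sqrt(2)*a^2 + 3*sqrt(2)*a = a*(a + 1)*(a + 3*sqrt(2))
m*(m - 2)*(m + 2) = m^3 - 4*m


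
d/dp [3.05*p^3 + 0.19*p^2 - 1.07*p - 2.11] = 9.15*p^2 + 0.38*p - 1.07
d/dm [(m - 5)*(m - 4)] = 2*m - 9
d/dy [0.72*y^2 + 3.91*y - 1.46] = 1.44*y + 3.91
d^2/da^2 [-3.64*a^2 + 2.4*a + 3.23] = -7.28000000000000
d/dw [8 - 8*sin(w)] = -8*cos(w)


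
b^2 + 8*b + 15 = (b + 3)*(b + 5)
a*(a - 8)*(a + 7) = a^3 - a^2 - 56*a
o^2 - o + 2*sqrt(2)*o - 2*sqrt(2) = (o - 1)*(o + 2*sqrt(2))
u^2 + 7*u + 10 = (u + 2)*(u + 5)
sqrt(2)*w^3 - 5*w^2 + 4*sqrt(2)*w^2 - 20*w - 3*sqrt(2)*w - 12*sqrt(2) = (w + 4)*(w - 3*sqrt(2))*(sqrt(2)*w + 1)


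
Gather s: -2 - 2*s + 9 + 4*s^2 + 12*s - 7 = 4*s^2 + 10*s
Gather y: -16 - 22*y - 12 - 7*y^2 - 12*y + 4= -7*y^2 - 34*y - 24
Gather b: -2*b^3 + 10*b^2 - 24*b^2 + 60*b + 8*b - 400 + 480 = -2*b^3 - 14*b^2 + 68*b + 80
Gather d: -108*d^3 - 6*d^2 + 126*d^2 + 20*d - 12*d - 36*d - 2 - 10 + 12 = -108*d^3 + 120*d^2 - 28*d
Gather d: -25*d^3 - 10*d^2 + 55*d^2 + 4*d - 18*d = -25*d^3 + 45*d^2 - 14*d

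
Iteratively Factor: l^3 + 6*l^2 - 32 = (l + 4)*(l^2 + 2*l - 8) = (l + 4)^2*(l - 2)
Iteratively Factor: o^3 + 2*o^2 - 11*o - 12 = (o - 3)*(o^2 + 5*o + 4) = (o - 3)*(o + 1)*(o + 4)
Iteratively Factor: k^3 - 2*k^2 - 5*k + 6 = (k + 2)*(k^2 - 4*k + 3) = (k - 1)*(k + 2)*(k - 3)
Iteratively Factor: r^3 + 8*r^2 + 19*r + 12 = (r + 4)*(r^2 + 4*r + 3) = (r + 3)*(r + 4)*(r + 1)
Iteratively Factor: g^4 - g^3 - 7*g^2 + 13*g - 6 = (g - 1)*(g^3 - 7*g + 6) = (g - 1)^2*(g^2 + g - 6) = (g - 2)*(g - 1)^2*(g + 3)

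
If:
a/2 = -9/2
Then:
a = -9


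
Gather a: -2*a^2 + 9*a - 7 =-2*a^2 + 9*a - 7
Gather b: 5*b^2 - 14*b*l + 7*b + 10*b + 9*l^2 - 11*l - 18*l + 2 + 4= 5*b^2 + b*(17 - 14*l) + 9*l^2 - 29*l + 6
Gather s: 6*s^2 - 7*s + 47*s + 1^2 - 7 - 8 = 6*s^2 + 40*s - 14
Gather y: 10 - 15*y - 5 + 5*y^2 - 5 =5*y^2 - 15*y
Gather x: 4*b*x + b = 4*b*x + b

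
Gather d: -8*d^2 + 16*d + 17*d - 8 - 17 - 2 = -8*d^2 + 33*d - 27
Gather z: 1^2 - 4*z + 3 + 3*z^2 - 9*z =3*z^2 - 13*z + 4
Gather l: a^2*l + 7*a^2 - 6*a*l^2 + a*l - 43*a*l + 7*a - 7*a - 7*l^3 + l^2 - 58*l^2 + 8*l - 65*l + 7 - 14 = 7*a^2 - 7*l^3 + l^2*(-6*a - 57) + l*(a^2 - 42*a - 57) - 7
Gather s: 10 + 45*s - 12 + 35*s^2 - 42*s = 35*s^2 + 3*s - 2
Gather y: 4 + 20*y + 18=20*y + 22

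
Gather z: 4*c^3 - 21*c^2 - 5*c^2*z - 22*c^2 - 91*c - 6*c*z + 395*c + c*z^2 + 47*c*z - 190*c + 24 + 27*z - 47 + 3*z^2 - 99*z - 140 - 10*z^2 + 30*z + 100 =4*c^3 - 43*c^2 + 114*c + z^2*(c - 7) + z*(-5*c^2 + 41*c - 42) - 63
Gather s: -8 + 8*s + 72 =8*s + 64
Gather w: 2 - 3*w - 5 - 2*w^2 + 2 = -2*w^2 - 3*w - 1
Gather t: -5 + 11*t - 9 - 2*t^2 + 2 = -2*t^2 + 11*t - 12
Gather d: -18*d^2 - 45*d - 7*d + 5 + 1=-18*d^2 - 52*d + 6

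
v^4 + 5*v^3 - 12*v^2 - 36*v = v*(v - 3)*(v + 2)*(v + 6)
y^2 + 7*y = y*(y + 7)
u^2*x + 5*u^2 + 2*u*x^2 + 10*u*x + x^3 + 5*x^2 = (u + x)^2*(x + 5)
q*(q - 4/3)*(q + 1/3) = q^3 - q^2 - 4*q/9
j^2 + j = j*(j + 1)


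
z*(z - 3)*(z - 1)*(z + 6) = z^4 + 2*z^3 - 21*z^2 + 18*z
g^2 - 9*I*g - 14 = (g - 7*I)*(g - 2*I)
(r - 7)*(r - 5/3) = r^2 - 26*r/3 + 35/3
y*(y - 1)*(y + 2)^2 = y^4 + 3*y^3 - 4*y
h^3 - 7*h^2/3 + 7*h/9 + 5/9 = (h - 5/3)*(h - 1)*(h + 1/3)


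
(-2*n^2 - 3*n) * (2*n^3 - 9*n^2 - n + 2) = -4*n^5 + 12*n^4 + 29*n^3 - n^2 - 6*n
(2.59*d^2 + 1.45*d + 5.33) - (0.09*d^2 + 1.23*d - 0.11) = 2.5*d^2 + 0.22*d + 5.44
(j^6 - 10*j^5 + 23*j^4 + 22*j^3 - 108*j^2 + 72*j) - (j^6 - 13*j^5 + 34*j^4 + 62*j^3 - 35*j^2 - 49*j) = 3*j^5 - 11*j^4 - 40*j^3 - 73*j^2 + 121*j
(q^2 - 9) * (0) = 0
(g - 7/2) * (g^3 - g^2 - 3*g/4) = g^4 - 9*g^3/2 + 11*g^2/4 + 21*g/8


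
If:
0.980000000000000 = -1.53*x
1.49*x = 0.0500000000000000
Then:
No Solution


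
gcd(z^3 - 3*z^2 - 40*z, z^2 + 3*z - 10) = z + 5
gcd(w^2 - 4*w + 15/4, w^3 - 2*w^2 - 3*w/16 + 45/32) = w - 3/2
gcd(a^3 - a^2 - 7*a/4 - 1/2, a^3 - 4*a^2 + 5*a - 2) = a - 2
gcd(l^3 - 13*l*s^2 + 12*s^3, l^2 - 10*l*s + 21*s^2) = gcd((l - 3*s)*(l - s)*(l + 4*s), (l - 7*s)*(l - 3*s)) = -l + 3*s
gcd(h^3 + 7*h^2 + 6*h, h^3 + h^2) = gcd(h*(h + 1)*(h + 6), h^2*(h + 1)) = h^2 + h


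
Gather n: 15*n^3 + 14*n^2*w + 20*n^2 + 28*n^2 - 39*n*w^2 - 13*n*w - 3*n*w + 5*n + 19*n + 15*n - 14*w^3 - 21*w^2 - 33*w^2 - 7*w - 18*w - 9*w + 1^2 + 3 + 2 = 15*n^3 + n^2*(14*w + 48) + n*(-39*w^2 - 16*w + 39) - 14*w^3 - 54*w^2 - 34*w + 6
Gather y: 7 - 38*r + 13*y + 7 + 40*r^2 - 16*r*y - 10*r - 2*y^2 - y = 40*r^2 - 48*r - 2*y^2 + y*(12 - 16*r) + 14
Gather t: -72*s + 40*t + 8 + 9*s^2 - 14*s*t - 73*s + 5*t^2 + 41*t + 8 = 9*s^2 - 145*s + 5*t^2 + t*(81 - 14*s) + 16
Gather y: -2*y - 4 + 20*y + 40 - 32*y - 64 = -14*y - 28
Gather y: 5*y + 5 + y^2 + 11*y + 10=y^2 + 16*y + 15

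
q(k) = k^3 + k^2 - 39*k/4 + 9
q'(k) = 3*k^2 + 2*k - 39/4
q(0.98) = 1.35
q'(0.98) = -4.91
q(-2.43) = 24.25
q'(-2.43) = 3.10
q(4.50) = 76.50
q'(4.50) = 60.00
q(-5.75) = -91.98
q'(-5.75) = 77.94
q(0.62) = 3.58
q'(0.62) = -7.36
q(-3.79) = 5.88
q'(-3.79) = 25.76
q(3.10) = 18.18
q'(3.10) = 25.28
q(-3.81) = 5.36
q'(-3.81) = 26.18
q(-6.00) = -112.50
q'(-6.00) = 86.25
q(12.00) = 1764.00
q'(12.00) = 446.25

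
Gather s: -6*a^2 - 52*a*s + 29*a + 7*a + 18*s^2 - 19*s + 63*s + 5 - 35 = -6*a^2 + 36*a + 18*s^2 + s*(44 - 52*a) - 30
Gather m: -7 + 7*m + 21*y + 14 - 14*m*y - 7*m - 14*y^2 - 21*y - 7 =-14*m*y - 14*y^2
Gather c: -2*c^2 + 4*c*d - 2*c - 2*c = -2*c^2 + c*(4*d - 4)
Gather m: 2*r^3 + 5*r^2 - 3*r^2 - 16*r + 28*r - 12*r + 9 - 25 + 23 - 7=2*r^3 + 2*r^2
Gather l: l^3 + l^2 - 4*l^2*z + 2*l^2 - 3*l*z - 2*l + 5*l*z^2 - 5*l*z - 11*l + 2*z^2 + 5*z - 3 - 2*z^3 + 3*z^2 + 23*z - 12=l^3 + l^2*(3 - 4*z) + l*(5*z^2 - 8*z - 13) - 2*z^3 + 5*z^2 + 28*z - 15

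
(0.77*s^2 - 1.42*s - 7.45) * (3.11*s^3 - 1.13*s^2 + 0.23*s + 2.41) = 2.3947*s^5 - 5.2863*s^4 - 21.3878*s^3 + 9.9476*s^2 - 5.1357*s - 17.9545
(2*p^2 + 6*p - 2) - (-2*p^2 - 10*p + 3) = 4*p^2 + 16*p - 5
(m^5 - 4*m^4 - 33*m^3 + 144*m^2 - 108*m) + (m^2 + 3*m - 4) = m^5 - 4*m^4 - 33*m^3 + 145*m^2 - 105*m - 4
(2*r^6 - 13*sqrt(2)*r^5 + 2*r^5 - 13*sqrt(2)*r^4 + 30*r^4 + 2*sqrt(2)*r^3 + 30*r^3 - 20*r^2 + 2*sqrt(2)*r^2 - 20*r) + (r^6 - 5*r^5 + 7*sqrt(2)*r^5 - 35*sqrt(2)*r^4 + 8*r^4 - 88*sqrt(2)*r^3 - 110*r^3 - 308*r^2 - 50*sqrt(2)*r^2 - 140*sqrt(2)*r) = 3*r^6 - 6*sqrt(2)*r^5 - 3*r^5 - 48*sqrt(2)*r^4 + 38*r^4 - 86*sqrt(2)*r^3 - 80*r^3 - 328*r^2 - 48*sqrt(2)*r^2 - 140*sqrt(2)*r - 20*r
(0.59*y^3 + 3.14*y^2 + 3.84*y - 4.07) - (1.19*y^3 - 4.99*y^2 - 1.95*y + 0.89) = -0.6*y^3 + 8.13*y^2 + 5.79*y - 4.96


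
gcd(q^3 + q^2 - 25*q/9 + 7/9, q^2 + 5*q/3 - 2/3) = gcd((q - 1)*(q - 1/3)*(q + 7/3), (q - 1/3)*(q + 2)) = q - 1/3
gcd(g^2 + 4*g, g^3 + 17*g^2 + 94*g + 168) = g + 4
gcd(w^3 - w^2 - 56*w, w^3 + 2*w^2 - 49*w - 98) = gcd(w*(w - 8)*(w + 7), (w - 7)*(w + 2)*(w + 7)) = w + 7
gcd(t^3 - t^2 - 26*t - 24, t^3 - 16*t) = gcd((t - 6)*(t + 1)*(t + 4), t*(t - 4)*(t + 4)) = t + 4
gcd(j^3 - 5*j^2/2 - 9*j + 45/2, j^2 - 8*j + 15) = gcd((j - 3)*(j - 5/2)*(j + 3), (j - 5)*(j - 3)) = j - 3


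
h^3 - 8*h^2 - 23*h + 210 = (h - 7)*(h - 6)*(h + 5)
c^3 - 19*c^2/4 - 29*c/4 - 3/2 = (c - 6)*(c + 1/4)*(c + 1)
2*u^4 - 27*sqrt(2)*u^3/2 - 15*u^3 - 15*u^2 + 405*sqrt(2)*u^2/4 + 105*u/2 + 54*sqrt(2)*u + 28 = (u - 8)*(u - 7*sqrt(2))*(sqrt(2)*u + 1/2)*(sqrt(2)*u + sqrt(2)/2)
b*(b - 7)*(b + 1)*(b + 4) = b^4 - 2*b^3 - 31*b^2 - 28*b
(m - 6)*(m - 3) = m^2 - 9*m + 18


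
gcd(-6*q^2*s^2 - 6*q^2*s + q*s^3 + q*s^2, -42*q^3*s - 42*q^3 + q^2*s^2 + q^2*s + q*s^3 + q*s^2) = 6*q^2*s + 6*q^2 - q*s^2 - q*s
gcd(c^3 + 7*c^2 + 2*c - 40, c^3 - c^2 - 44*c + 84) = c - 2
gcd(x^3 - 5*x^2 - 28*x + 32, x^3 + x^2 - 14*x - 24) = 1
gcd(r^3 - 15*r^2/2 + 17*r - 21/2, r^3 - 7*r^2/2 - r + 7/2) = r^2 - 9*r/2 + 7/2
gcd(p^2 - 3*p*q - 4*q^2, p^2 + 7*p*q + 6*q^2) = p + q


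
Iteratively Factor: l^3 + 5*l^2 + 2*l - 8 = (l + 2)*(l^2 + 3*l - 4) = (l - 1)*(l + 2)*(l + 4)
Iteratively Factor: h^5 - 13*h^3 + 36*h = (h)*(h^4 - 13*h^2 + 36) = h*(h + 2)*(h^3 - 2*h^2 - 9*h + 18) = h*(h - 3)*(h + 2)*(h^2 + h - 6) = h*(h - 3)*(h - 2)*(h + 2)*(h + 3)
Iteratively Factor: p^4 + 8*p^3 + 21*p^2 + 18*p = (p)*(p^3 + 8*p^2 + 21*p + 18) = p*(p + 3)*(p^2 + 5*p + 6) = p*(p + 3)^2*(p + 2)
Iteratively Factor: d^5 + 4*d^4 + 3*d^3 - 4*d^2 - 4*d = (d + 2)*(d^4 + 2*d^3 - d^2 - 2*d) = (d + 2)^2*(d^3 - d) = (d + 1)*(d + 2)^2*(d^2 - d) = (d - 1)*(d + 1)*(d + 2)^2*(d)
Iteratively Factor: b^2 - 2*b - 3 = (b - 3)*(b + 1)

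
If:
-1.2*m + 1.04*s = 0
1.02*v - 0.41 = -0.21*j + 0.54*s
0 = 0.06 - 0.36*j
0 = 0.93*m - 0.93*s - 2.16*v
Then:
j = 0.17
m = -0.54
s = -0.63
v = 0.04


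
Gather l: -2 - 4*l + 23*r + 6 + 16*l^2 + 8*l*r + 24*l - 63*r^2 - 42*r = 16*l^2 + l*(8*r + 20) - 63*r^2 - 19*r + 4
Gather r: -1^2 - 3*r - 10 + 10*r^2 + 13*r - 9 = 10*r^2 + 10*r - 20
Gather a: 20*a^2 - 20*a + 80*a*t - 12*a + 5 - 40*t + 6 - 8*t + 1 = 20*a^2 + a*(80*t - 32) - 48*t + 12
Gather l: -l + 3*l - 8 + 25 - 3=2*l + 14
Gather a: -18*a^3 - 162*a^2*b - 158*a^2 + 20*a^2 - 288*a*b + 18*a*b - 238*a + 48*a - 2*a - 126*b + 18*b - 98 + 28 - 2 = -18*a^3 + a^2*(-162*b - 138) + a*(-270*b - 192) - 108*b - 72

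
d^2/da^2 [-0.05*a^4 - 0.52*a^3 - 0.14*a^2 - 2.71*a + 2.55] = -0.6*a^2 - 3.12*a - 0.28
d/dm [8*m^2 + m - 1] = 16*m + 1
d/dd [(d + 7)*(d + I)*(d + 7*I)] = 3*d^2 + d*(14 + 16*I) - 7 + 56*I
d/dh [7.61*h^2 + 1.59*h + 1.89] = 15.22*h + 1.59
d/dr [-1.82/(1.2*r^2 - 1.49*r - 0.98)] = (4.368*r - 2.7118)/(-1.2*r^2 + 1.49*r + 0.98)^2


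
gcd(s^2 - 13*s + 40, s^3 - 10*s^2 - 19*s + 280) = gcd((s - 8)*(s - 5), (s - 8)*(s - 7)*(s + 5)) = s - 8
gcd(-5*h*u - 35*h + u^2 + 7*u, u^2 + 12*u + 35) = u + 7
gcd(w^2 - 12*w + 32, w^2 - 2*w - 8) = w - 4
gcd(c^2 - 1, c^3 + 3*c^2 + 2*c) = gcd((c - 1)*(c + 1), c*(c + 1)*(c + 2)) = c + 1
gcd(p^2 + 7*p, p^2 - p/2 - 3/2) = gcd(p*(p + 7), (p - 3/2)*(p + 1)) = 1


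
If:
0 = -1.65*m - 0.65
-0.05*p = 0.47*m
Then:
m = -0.39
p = 3.70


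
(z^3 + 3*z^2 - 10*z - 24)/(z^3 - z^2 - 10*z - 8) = (z^2 + z - 12)/(z^2 - 3*z - 4)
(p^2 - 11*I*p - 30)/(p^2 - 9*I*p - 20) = (p - 6*I)/(p - 4*I)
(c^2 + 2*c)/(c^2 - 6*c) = (c + 2)/(c - 6)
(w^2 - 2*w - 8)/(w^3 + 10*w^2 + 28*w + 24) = (w - 4)/(w^2 + 8*w + 12)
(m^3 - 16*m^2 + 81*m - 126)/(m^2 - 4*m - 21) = (m^2 - 9*m + 18)/(m + 3)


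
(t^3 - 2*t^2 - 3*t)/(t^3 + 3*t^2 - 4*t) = (t^2 - 2*t - 3)/(t^2 + 3*t - 4)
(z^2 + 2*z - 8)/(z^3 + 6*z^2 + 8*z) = (z - 2)/(z*(z + 2))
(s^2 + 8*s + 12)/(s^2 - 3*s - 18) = (s^2 + 8*s + 12)/(s^2 - 3*s - 18)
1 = 1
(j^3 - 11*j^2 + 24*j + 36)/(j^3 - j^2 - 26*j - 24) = (j - 6)/(j + 4)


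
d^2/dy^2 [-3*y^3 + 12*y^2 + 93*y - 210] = 24 - 18*y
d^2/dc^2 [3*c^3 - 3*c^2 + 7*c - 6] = 18*c - 6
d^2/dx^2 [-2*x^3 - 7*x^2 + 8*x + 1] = -12*x - 14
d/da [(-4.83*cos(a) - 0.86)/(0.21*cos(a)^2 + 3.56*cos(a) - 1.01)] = (1.0143*sin(a)^2 - 0.3612*cos(a) - 8.9542)*sin(a)/(0.21*cos(a)^2 + 3.56*cos(a) - 1.01)^2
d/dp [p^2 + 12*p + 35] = 2*p + 12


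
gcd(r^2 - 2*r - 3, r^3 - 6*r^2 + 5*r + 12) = r^2 - 2*r - 3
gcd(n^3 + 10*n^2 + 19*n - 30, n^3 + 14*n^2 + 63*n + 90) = n^2 + 11*n + 30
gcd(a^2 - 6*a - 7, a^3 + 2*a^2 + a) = a + 1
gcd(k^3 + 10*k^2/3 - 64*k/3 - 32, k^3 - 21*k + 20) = k - 4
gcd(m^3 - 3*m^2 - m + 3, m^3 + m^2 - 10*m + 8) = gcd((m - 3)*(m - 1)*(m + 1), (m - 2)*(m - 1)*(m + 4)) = m - 1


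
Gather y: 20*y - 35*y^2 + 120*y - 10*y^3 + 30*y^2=-10*y^3 - 5*y^2 + 140*y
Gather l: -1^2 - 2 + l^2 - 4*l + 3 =l^2 - 4*l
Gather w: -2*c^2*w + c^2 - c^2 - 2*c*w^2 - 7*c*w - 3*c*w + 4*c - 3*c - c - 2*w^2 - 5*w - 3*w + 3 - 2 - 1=w^2*(-2*c - 2) + w*(-2*c^2 - 10*c - 8)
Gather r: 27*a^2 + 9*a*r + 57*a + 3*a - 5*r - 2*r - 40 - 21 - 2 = 27*a^2 + 60*a + r*(9*a - 7) - 63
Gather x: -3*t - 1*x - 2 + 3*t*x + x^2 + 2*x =-3*t + x^2 + x*(3*t + 1) - 2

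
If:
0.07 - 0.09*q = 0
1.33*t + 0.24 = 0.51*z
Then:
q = 0.78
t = 0.383458646616541*z - 0.180451127819549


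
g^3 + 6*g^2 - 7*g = g*(g - 1)*(g + 7)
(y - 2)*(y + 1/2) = y^2 - 3*y/2 - 1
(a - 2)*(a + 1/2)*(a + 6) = a^3 + 9*a^2/2 - 10*a - 6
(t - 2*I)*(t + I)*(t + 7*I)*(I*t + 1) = I*t^4 - 5*t^3 + 15*I*t^2 - 5*t + 14*I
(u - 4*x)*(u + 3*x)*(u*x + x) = u^3*x - u^2*x^2 + u^2*x - 12*u*x^3 - u*x^2 - 12*x^3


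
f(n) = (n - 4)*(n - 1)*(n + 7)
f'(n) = (n - 4)*(n - 1) + (n - 4)*(n + 7) + (n - 1)*(n + 7)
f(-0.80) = 53.57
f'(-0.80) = -32.28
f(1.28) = -6.31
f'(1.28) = -20.96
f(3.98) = -0.65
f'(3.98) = 32.44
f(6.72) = 213.46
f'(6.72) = 131.36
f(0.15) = 23.40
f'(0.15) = -30.33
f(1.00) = 0.00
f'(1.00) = -24.00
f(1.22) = -5.03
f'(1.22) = -21.65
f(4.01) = 0.33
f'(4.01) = 33.28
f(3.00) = -20.00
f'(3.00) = 8.00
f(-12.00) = -1040.00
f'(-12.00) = 353.00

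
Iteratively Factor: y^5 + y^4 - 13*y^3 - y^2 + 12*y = (y + 1)*(y^4 - 13*y^2 + 12*y) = y*(y + 1)*(y^3 - 13*y + 12) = y*(y - 3)*(y + 1)*(y^2 + 3*y - 4) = y*(y - 3)*(y + 1)*(y + 4)*(y - 1)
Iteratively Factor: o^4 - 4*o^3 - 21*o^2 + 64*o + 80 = (o - 4)*(o^3 - 21*o - 20) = (o - 4)*(o + 4)*(o^2 - 4*o - 5) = (o - 5)*(o - 4)*(o + 4)*(o + 1)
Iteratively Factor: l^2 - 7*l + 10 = (l - 5)*(l - 2)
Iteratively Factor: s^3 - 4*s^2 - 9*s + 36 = (s - 3)*(s^2 - s - 12) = (s - 4)*(s - 3)*(s + 3)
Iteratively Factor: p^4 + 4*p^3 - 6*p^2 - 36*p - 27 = (p - 3)*(p^3 + 7*p^2 + 15*p + 9) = (p - 3)*(p + 3)*(p^2 + 4*p + 3) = (p - 3)*(p + 3)^2*(p + 1)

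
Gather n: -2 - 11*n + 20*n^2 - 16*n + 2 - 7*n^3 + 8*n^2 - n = -7*n^3 + 28*n^2 - 28*n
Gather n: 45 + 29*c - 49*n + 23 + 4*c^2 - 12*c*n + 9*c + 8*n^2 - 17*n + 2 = 4*c^2 + 38*c + 8*n^2 + n*(-12*c - 66) + 70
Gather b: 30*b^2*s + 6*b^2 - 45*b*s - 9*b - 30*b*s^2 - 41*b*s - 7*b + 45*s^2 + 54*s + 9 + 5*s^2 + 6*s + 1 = b^2*(30*s + 6) + b*(-30*s^2 - 86*s - 16) + 50*s^2 + 60*s + 10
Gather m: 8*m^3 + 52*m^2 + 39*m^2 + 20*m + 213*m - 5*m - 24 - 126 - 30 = 8*m^3 + 91*m^2 + 228*m - 180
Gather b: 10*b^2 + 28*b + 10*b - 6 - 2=10*b^2 + 38*b - 8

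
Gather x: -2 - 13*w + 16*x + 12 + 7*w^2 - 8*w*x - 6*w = 7*w^2 - 19*w + x*(16 - 8*w) + 10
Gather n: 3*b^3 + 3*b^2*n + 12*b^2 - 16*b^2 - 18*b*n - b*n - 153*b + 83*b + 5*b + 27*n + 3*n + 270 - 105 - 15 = 3*b^3 - 4*b^2 - 65*b + n*(3*b^2 - 19*b + 30) + 150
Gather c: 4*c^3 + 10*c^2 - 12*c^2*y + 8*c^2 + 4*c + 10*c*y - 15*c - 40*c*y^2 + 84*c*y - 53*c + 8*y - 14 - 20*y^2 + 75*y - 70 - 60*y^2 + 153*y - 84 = 4*c^3 + c^2*(18 - 12*y) + c*(-40*y^2 + 94*y - 64) - 80*y^2 + 236*y - 168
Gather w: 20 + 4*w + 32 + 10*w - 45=14*w + 7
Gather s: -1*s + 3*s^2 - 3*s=3*s^2 - 4*s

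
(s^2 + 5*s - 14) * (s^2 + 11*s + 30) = s^4 + 16*s^3 + 71*s^2 - 4*s - 420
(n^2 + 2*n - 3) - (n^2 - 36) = 2*n + 33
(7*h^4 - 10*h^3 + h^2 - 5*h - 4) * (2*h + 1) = 14*h^5 - 13*h^4 - 8*h^3 - 9*h^2 - 13*h - 4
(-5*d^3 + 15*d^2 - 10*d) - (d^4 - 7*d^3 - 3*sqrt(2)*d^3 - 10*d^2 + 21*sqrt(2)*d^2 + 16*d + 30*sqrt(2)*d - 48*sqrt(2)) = -d^4 + 2*d^3 + 3*sqrt(2)*d^3 - 21*sqrt(2)*d^2 + 25*d^2 - 30*sqrt(2)*d - 26*d + 48*sqrt(2)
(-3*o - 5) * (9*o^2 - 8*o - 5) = -27*o^3 - 21*o^2 + 55*o + 25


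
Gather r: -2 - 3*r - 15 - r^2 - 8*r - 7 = -r^2 - 11*r - 24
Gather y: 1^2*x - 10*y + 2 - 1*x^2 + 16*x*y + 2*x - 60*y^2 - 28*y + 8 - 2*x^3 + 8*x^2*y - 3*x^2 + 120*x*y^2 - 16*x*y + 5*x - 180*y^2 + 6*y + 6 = -2*x^3 - 4*x^2 + 8*x + y^2*(120*x - 240) + y*(8*x^2 - 32) + 16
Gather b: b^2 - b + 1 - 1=b^2 - b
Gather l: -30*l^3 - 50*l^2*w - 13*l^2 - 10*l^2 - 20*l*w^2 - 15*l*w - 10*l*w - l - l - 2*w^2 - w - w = -30*l^3 + l^2*(-50*w - 23) + l*(-20*w^2 - 25*w - 2) - 2*w^2 - 2*w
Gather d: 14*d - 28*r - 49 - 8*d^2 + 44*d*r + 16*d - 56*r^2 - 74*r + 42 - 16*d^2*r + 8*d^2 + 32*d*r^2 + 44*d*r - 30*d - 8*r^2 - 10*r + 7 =-16*d^2*r + d*(32*r^2 + 88*r) - 64*r^2 - 112*r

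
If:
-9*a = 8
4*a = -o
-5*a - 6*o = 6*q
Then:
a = -8/9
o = 32/9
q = -76/27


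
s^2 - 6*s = s*(s - 6)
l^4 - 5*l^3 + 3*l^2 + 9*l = l*(l - 3)^2*(l + 1)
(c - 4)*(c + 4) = c^2 - 16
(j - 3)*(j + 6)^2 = j^3 + 9*j^2 - 108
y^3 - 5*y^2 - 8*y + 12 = (y - 6)*(y - 1)*(y + 2)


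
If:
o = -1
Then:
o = -1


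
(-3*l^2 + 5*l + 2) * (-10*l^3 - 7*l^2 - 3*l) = 30*l^5 - 29*l^4 - 46*l^3 - 29*l^2 - 6*l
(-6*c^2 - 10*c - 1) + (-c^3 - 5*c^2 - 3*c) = -c^3 - 11*c^2 - 13*c - 1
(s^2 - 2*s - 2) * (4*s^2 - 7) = 4*s^4 - 8*s^3 - 15*s^2 + 14*s + 14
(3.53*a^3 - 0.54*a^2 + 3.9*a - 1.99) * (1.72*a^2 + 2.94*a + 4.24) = 6.0716*a^5 + 9.4494*a^4 + 20.0876*a^3 + 5.7536*a^2 + 10.6854*a - 8.4376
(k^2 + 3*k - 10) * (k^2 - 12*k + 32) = k^4 - 9*k^3 - 14*k^2 + 216*k - 320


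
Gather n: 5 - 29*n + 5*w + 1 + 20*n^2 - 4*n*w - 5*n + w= 20*n^2 + n*(-4*w - 34) + 6*w + 6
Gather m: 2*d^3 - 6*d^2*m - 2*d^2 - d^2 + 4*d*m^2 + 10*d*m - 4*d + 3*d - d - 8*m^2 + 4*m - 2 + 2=2*d^3 - 3*d^2 - 2*d + m^2*(4*d - 8) + m*(-6*d^2 + 10*d + 4)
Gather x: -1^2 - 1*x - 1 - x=-2*x - 2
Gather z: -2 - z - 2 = -z - 4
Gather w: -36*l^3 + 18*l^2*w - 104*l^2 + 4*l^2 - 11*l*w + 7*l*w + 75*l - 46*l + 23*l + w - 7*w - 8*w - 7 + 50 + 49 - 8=-36*l^3 - 100*l^2 + 52*l + w*(18*l^2 - 4*l - 14) + 84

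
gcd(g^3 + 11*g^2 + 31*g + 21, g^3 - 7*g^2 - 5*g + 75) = g + 3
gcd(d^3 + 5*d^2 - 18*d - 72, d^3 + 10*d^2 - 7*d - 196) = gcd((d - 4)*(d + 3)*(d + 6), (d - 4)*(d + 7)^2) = d - 4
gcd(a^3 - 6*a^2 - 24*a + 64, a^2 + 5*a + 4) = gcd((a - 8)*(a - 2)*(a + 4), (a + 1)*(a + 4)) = a + 4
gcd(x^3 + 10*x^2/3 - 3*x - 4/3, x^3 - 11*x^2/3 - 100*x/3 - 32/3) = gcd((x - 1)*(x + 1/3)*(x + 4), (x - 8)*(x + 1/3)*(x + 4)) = x^2 + 13*x/3 + 4/3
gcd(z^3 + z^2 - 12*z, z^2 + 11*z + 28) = z + 4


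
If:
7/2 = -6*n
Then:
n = -7/12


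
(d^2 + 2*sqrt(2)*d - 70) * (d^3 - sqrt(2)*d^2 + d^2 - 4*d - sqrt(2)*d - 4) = d^5 + d^4 + sqrt(2)*d^4 - 78*d^3 + sqrt(2)*d^3 - 78*d^2 + 62*sqrt(2)*d^2 + 62*sqrt(2)*d + 280*d + 280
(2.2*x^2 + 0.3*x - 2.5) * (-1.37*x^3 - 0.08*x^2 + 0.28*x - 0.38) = -3.014*x^5 - 0.587*x^4 + 4.017*x^3 - 0.552*x^2 - 0.814*x + 0.95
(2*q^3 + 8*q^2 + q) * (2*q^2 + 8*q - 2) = 4*q^5 + 32*q^4 + 62*q^3 - 8*q^2 - 2*q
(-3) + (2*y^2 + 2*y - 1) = 2*y^2 + 2*y - 4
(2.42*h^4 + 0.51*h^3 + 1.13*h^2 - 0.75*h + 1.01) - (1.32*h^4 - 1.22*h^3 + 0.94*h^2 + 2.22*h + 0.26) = 1.1*h^4 + 1.73*h^3 + 0.19*h^2 - 2.97*h + 0.75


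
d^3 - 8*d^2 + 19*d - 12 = (d - 4)*(d - 3)*(d - 1)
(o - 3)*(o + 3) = o^2 - 9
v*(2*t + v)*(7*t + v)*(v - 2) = 14*t^2*v^2 - 28*t^2*v + 9*t*v^3 - 18*t*v^2 + v^4 - 2*v^3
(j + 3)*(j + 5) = j^2 + 8*j + 15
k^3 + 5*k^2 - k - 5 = (k - 1)*(k + 1)*(k + 5)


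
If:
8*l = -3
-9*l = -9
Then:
No Solution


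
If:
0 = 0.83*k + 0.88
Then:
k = -1.06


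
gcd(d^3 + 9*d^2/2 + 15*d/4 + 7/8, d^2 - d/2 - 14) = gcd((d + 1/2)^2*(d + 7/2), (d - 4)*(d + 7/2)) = d + 7/2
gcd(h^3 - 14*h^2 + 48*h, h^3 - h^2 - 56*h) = h^2 - 8*h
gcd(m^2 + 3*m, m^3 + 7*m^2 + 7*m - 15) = m + 3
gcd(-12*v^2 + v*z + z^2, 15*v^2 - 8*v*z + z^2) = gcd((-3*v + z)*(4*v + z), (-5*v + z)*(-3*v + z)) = -3*v + z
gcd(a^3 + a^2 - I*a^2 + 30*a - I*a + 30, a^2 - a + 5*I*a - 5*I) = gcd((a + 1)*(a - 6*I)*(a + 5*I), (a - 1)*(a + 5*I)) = a + 5*I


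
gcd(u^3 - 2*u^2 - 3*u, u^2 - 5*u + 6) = u - 3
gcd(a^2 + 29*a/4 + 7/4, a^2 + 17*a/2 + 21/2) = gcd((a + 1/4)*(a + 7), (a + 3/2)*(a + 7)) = a + 7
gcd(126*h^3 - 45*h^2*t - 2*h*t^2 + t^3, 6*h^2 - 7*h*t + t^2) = -6*h + t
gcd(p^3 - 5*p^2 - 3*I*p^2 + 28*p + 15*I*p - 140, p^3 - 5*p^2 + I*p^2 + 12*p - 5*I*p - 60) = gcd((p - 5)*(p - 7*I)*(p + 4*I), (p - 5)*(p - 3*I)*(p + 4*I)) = p^2 + p*(-5 + 4*I) - 20*I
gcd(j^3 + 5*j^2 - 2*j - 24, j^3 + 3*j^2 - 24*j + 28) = j - 2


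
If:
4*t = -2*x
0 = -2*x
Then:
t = 0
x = 0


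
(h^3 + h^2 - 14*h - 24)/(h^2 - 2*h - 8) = h + 3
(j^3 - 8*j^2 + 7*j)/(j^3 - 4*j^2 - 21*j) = (j - 1)/(j + 3)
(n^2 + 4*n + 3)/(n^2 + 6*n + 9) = (n + 1)/(n + 3)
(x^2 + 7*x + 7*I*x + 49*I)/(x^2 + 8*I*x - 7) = (x + 7)/(x + I)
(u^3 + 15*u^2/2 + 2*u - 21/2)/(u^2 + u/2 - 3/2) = u + 7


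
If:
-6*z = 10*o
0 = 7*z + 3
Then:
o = 9/35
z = -3/7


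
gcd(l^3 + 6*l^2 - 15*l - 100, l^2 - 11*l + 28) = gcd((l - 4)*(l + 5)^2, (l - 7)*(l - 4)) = l - 4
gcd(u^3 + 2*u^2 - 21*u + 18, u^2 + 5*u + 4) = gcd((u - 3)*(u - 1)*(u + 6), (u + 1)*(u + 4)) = 1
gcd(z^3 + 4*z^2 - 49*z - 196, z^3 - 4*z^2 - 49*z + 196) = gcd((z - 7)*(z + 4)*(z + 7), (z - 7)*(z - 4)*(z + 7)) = z^2 - 49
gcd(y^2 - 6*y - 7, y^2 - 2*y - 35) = y - 7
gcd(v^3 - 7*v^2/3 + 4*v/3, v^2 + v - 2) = v - 1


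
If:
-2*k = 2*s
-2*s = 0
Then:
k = 0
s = 0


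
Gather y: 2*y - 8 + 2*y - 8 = 4*y - 16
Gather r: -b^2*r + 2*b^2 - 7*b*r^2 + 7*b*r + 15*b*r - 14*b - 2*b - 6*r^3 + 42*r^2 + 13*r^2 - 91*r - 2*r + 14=2*b^2 - 16*b - 6*r^3 + r^2*(55 - 7*b) + r*(-b^2 + 22*b - 93) + 14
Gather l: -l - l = -2*l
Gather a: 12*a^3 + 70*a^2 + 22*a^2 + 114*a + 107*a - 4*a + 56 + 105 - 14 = 12*a^3 + 92*a^2 + 217*a + 147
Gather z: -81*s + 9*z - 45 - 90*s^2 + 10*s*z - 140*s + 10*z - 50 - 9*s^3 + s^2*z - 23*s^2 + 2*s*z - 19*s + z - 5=-9*s^3 - 113*s^2 - 240*s + z*(s^2 + 12*s + 20) - 100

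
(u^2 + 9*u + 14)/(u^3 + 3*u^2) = (u^2 + 9*u + 14)/(u^2*(u + 3))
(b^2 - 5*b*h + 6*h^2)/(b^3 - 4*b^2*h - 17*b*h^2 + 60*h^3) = (b - 2*h)/(b^2 - b*h - 20*h^2)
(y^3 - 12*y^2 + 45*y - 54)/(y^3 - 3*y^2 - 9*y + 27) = (y - 6)/(y + 3)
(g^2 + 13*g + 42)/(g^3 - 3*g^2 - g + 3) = (g^2 + 13*g + 42)/(g^3 - 3*g^2 - g + 3)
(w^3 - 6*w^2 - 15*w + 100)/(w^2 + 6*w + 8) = (w^2 - 10*w + 25)/(w + 2)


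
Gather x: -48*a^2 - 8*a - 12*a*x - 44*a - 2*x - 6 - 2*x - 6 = -48*a^2 - 52*a + x*(-12*a - 4) - 12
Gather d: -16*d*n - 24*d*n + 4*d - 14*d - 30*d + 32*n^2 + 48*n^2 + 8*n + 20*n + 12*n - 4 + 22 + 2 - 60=d*(-40*n - 40) + 80*n^2 + 40*n - 40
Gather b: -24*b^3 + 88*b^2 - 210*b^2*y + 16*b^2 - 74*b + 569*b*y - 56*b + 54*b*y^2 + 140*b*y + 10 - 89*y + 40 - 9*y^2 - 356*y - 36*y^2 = -24*b^3 + b^2*(104 - 210*y) + b*(54*y^2 + 709*y - 130) - 45*y^2 - 445*y + 50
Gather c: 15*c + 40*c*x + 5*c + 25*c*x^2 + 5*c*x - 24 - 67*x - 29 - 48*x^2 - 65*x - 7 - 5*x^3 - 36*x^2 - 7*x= c*(25*x^2 + 45*x + 20) - 5*x^3 - 84*x^2 - 139*x - 60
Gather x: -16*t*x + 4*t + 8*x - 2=4*t + x*(8 - 16*t) - 2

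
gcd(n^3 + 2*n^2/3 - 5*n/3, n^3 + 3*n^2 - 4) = n - 1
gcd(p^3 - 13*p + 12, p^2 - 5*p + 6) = p - 3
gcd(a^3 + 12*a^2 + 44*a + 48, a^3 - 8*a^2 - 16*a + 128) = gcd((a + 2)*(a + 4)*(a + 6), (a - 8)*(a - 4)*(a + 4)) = a + 4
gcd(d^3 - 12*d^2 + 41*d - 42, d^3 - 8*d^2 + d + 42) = d^2 - 10*d + 21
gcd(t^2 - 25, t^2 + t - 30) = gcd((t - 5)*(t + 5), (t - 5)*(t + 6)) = t - 5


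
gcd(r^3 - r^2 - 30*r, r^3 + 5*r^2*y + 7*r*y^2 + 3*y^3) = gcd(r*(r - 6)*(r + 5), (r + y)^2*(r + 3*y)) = 1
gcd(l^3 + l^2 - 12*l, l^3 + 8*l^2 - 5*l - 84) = l^2 + l - 12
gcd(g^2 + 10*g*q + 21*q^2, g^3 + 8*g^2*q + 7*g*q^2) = g + 7*q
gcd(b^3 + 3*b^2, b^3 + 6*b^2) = b^2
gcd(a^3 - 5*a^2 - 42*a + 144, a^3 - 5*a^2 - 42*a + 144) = a^3 - 5*a^2 - 42*a + 144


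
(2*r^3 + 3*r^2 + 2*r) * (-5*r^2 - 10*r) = -10*r^5 - 35*r^4 - 40*r^3 - 20*r^2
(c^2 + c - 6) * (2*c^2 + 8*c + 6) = 2*c^4 + 10*c^3 + 2*c^2 - 42*c - 36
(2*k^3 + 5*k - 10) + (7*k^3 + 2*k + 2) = 9*k^3 + 7*k - 8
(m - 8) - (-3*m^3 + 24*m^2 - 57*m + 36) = 3*m^3 - 24*m^2 + 58*m - 44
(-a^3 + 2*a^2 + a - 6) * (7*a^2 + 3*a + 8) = -7*a^5 + 11*a^4 + 5*a^3 - 23*a^2 - 10*a - 48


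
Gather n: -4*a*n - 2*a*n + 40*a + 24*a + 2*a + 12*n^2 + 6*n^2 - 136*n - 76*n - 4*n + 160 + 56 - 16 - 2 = 66*a + 18*n^2 + n*(-6*a - 216) + 198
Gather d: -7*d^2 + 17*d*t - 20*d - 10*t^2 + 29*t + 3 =-7*d^2 + d*(17*t - 20) - 10*t^2 + 29*t + 3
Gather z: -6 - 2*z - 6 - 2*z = -4*z - 12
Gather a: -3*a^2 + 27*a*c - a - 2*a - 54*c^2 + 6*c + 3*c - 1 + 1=-3*a^2 + a*(27*c - 3) - 54*c^2 + 9*c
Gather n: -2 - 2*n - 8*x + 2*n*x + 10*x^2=n*(2*x - 2) + 10*x^2 - 8*x - 2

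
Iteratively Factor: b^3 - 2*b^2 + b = (b)*(b^2 - 2*b + 1) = b*(b - 1)*(b - 1)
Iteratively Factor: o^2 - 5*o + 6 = (o - 2)*(o - 3)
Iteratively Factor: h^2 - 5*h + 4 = (h - 4)*(h - 1)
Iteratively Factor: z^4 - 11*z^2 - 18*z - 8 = (z - 4)*(z^3 + 4*z^2 + 5*z + 2) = (z - 4)*(z + 1)*(z^2 + 3*z + 2) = (z - 4)*(z + 1)*(z + 2)*(z + 1)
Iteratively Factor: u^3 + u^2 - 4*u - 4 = (u + 1)*(u^2 - 4) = (u + 1)*(u + 2)*(u - 2)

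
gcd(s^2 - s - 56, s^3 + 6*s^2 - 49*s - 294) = s + 7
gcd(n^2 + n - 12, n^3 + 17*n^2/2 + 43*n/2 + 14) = n + 4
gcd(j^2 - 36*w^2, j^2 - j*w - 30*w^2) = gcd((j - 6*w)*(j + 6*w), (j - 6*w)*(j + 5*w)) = -j + 6*w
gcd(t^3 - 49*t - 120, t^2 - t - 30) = t + 5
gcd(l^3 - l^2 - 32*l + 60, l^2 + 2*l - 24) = l + 6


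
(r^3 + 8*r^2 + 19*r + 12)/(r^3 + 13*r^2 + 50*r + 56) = (r^2 + 4*r + 3)/(r^2 + 9*r + 14)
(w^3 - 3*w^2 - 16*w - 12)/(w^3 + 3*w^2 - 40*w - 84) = (w + 1)/(w + 7)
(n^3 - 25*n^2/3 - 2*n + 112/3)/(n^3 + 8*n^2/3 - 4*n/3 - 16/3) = (3*n^2 - 31*n + 56)/(3*n^2 + 2*n - 8)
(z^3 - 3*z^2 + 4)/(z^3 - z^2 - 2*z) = (z - 2)/z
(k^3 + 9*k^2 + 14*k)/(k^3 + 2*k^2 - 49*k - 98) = k/(k - 7)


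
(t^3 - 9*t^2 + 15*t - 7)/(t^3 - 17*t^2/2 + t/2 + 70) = 2*(t^2 - 2*t + 1)/(2*t^2 - 3*t - 20)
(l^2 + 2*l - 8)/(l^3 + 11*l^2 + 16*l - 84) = (l + 4)/(l^2 + 13*l + 42)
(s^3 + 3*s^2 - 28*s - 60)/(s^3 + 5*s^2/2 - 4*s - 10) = 2*(s^2 + s - 30)/(2*s^2 + s - 10)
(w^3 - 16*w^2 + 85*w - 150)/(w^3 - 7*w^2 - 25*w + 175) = (w^2 - 11*w + 30)/(w^2 - 2*w - 35)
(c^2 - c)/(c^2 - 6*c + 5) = c/(c - 5)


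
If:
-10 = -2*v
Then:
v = 5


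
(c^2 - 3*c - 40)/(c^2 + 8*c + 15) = (c - 8)/(c + 3)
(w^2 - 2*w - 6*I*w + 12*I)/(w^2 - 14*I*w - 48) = (w - 2)/(w - 8*I)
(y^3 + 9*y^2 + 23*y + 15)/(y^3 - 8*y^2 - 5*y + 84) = (y^2 + 6*y + 5)/(y^2 - 11*y + 28)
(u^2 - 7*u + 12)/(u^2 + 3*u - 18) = (u - 4)/(u + 6)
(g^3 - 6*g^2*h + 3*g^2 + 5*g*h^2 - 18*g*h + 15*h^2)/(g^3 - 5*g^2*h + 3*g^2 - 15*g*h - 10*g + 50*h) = (g^2 - g*h + 3*g - 3*h)/(g^2 + 3*g - 10)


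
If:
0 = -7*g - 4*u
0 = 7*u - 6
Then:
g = -24/49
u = 6/7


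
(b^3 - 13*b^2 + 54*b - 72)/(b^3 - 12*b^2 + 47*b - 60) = (b - 6)/(b - 5)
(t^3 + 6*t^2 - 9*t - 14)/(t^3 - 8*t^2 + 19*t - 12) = (t^3 + 6*t^2 - 9*t - 14)/(t^3 - 8*t^2 + 19*t - 12)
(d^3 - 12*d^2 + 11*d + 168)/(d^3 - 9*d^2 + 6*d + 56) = (d^2 - 5*d - 24)/(d^2 - 2*d - 8)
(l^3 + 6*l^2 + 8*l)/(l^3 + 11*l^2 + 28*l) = (l + 2)/(l + 7)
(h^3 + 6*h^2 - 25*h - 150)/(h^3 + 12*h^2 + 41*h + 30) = (h - 5)/(h + 1)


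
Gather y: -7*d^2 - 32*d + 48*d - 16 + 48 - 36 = -7*d^2 + 16*d - 4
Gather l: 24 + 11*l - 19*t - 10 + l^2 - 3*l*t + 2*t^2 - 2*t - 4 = l^2 + l*(11 - 3*t) + 2*t^2 - 21*t + 10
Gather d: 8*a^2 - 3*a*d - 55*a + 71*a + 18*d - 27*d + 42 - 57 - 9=8*a^2 + 16*a + d*(-3*a - 9) - 24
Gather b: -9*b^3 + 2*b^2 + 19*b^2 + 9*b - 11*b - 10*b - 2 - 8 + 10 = -9*b^3 + 21*b^2 - 12*b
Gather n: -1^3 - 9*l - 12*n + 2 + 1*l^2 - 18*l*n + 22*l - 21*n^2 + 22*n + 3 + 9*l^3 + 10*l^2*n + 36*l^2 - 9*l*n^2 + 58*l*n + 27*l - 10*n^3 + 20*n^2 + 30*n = 9*l^3 + 37*l^2 + 40*l - 10*n^3 + n^2*(-9*l - 1) + n*(10*l^2 + 40*l + 40) + 4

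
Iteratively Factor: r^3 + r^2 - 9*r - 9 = (r + 1)*(r^2 - 9) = (r - 3)*(r + 1)*(r + 3)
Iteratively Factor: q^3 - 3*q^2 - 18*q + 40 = (q - 2)*(q^2 - q - 20) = (q - 5)*(q - 2)*(q + 4)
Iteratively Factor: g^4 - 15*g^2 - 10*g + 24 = (g - 1)*(g^3 + g^2 - 14*g - 24) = (g - 1)*(g + 3)*(g^2 - 2*g - 8) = (g - 4)*(g - 1)*(g + 3)*(g + 2)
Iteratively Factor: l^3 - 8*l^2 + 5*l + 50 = (l - 5)*(l^2 - 3*l - 10) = (l - 5)*(l + 2)*(l - 5)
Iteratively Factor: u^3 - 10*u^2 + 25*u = (u)*(u^2 - 10*u + 25) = u*(u - 5)*(u - 5)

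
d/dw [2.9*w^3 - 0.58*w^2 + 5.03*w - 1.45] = 8.7*w^2 - 1.16*w + 5.03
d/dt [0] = 0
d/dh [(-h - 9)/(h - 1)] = 10/(h - 1)^2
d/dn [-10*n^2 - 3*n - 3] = -20*n - 3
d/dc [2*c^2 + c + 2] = 4*c + 1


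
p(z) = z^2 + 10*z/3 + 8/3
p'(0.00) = 3.33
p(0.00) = 2.67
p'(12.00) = 27.33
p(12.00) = 186.67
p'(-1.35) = 0.63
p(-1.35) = -0.01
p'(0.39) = 4.11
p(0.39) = 4.12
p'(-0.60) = 2.13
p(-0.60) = 1.03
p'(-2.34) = -1.35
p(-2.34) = 0.34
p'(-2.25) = -1.17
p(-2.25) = 0.23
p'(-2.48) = -1.63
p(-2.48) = 0.55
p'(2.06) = 7.45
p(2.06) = 13.78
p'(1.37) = 6.07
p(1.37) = 9.11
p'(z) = 2*z + 10/3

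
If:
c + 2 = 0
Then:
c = -2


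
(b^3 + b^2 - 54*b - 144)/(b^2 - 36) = (b^2 - 5*b - 24)/(b - 6)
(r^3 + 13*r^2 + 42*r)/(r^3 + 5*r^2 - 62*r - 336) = r/(r - 8)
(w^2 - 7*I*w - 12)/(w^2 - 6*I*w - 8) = (w - 3*I)/(w - 2*I)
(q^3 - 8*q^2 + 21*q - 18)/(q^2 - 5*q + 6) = q - 3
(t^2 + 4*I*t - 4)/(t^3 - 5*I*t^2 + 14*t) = (t + 2*I)/(t*(t - 7*I))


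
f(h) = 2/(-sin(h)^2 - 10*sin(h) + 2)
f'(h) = 2*(2*sin(h)*cos(h) + 10*cos(h))/(-sin(h)^2 - 10*sin(h) + 2)^2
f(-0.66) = 0.26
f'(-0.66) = 0.23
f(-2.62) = 0.30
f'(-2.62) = -0.34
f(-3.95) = -0.35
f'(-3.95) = -0.48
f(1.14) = -0.25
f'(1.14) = 0.16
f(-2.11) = 0.20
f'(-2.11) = -0.09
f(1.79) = -0.23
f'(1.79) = -0.07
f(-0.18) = 0.53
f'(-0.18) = 1.34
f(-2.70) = 0.33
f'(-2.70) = -0.45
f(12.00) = 0.28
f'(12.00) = 0.30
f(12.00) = 0.28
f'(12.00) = 0.30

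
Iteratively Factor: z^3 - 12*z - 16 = (z - 4)*(z^2 + 4*z + 4) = (z - 4)*(z + 2)*(z + 2)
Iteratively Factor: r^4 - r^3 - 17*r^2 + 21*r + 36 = (r - 3)*(r^3 + 2*r^2 - 11*r - 12) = (r - 3)^2*(r^2 + 5*r + 4) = (r - 3)^2*(r + 1)*(r + 4)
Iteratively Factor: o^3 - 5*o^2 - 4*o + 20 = (o + 2)*(o^2 - 7*o + 10) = (o - 5)*(o + 2)*(o - 2)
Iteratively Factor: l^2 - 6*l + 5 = (l - 1)*(l - 5)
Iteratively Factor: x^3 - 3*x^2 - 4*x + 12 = (x - 3)*(x^2 - 4) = (x - 3)*(x + 2)*(x - 2)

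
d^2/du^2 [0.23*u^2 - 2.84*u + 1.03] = 0.460000000000000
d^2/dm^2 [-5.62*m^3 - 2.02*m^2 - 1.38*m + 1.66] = -33.72*m - 4.04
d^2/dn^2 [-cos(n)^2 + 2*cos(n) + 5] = -2*cos(n) + 2*cos(2*n)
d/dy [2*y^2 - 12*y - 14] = 4*y - 12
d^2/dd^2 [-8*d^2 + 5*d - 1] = -16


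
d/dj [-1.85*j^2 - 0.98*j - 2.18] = -3.7*j - 0.98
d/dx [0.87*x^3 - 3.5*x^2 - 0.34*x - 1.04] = 2.61*x^2 - 7.0*x - 0.34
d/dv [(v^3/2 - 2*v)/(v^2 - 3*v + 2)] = (v^2/2 - v - 1)/(v^2 - 2*v + 1)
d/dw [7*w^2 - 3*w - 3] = 14*w - 3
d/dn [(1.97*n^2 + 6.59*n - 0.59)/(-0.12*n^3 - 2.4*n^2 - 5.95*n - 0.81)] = (0.2364*n^4 + 1.5816*n^3 + 3.88209999999999*n^2 - 6.0234*n - 8.8484)/(0.0144*n^6 + 0.576*n^5 + 7.188*n^4 + 28.7544*n^3 + 39.2905*n^2 + 9.639*n + 0.6561)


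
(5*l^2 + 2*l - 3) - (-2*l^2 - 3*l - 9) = 7*l^2 + 5*l + 6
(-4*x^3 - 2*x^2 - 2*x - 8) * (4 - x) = 4*x^4 - 14*x^3 - 6*x^2 - 32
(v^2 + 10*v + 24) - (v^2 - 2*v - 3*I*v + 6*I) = 12*v + 3*I*v + 24 - 6*I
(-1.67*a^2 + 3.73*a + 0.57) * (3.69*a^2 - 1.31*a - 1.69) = -6.1623*a^4 + 15.9514*a^3 + 0.0392999999999994*a^2 - 7.0504*a - 0.9633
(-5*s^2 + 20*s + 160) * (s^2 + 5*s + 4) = -5*s^4 - 5*s^3 + 240*s^2 + 880*s + 640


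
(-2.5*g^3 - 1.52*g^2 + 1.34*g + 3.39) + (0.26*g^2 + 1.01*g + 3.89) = -2.5*g^3 - 1.26*g^2 + 2.35*g + 7.28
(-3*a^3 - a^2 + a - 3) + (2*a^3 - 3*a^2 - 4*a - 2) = -a^3 - 4*a^2 - 3*a - 5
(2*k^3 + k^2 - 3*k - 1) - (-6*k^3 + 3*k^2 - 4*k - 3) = 8*k^3 - 2*k^2 + k + 2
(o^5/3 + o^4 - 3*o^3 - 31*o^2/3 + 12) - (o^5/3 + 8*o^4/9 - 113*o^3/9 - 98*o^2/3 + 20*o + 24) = o^4/9 + 86*o^3/9 + 67*o^2/3 - 20*o - 12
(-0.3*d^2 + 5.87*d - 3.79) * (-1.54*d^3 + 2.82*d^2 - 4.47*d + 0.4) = 0.462*d^5 - 9.8858*d^4 + 23.731*d^3 - 37.0467*d^2 + 19.2893*d - 1.516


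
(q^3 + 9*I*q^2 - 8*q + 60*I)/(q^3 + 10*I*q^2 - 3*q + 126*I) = (q^2 + 3*I*q + 10)/(q^2 + 4*I*q + 21)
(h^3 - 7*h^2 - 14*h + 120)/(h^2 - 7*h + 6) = (h^2 - h - 20)/(h - 1)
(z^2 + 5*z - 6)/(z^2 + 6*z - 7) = (z + 6)/(z + 7)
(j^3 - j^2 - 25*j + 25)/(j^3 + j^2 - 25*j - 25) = (j - 1)/(j + 1)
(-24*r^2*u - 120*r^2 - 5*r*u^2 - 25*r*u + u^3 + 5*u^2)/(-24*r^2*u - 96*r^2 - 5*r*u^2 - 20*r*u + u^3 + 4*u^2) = (u + 5)/(u + 4)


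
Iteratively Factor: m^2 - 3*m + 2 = (m - 1)*(m - 2)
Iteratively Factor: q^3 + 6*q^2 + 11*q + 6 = (q + 3)*(q^2 + 3*q + 2) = (q + 1)*(q + 3)*(q + 2)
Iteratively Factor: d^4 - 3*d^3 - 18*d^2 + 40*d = (d - 2)*(d^3 - d^2 - 20*d) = (d - 2)*(d + 4)*(d^2 - 5*d) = (d - 5)*(d - 2)*(d + 4)*(d)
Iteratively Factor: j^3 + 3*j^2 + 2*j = (j)*(j^2 + 3*j + 2) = j*(j + 2)*(j + 1)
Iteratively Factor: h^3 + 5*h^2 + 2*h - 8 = (h - 1)*(h^2 + 6*h + 8) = (h - 1)*(h + 2)*(h + 4)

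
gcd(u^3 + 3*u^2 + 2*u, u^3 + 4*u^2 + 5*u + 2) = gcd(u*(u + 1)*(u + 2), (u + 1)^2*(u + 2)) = u^2 + 3*u + 2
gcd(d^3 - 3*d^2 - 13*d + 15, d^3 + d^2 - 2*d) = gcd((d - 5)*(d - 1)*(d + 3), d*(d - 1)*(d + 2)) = d - 1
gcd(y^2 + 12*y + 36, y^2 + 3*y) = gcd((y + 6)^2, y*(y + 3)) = 1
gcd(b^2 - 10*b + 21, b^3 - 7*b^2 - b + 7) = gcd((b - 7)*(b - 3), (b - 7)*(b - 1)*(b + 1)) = b - 7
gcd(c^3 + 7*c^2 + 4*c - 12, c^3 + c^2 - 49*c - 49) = 1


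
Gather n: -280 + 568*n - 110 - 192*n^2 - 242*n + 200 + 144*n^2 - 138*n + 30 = -48*n^2 + 188*n - 160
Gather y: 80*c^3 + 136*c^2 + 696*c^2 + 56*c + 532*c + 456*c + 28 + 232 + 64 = 80*c^3 + 832*c^2 + 1044*c + 324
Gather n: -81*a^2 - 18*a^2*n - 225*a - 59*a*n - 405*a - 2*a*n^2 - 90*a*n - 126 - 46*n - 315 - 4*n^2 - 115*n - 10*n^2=-81*a^2 - 630*a + n^2*(-2*a - 14) + n*(-18*a^2 - 149*a - 161) - 441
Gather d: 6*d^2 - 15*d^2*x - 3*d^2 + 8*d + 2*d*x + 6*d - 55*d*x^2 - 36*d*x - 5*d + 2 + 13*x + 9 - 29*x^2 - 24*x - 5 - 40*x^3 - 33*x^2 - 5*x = d^2*(3 - 15*x) + d*(-55*x^2 - 34*x + 9) - 40*x^3 - 62*x^2 - 16*x + 6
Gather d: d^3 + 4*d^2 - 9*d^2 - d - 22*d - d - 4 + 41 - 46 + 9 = d^3 - 5*d^2 - 24*d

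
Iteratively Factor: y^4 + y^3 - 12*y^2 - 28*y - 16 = (y + 2)*(y^3 - y^2 - 10*y - 8) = (y + 1)*(y + 2)*(y^2 - 2*y - 8) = (y - 4)*(y + 1)*(y + 2)*(y + 2)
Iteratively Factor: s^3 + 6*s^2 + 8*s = (s + 2)*(s^2 + 4*s) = (s + 2)*(s + 4)*(s)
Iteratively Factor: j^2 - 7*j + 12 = (j - 3)*(j - 4)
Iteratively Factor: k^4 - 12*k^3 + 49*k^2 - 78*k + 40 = (k - 4)*(k^3 - 8*k^2 + 17*k - 10) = (k - 4)*(k - 1)*(k^2 - 7*k + 10) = (k - 5)*(k - 4)*(k - 1)*(k - 2)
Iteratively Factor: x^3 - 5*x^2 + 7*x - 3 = (x - 1)*(x^2 - 4*x + 3) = (x - 1)^2*(x - 3)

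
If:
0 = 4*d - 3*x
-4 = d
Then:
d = -4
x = -16/3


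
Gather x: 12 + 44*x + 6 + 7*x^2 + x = 7*x^2 + 45*x + 18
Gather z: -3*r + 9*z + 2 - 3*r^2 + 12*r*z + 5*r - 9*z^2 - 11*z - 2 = -3*r^2 + 2*r - 9*z^2 + z*(12*r - 2)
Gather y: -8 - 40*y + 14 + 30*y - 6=-10*y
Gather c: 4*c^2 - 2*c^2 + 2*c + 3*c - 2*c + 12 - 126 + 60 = 2*c^2 + 3*c - 54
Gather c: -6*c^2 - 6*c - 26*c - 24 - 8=-6*c^2 - 32*c - 32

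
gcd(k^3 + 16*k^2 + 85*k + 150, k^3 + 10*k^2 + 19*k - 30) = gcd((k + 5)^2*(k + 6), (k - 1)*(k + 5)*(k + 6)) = k^2 + 11*k + 30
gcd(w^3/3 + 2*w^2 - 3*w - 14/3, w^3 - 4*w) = w - 2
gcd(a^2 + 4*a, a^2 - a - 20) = a + 4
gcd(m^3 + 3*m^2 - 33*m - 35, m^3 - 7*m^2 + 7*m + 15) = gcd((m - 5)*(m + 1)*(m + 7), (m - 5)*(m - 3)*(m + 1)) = m^2 - 4*m - 5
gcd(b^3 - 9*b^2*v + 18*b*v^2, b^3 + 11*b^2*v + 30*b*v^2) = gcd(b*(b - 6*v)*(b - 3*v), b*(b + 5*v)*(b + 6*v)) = b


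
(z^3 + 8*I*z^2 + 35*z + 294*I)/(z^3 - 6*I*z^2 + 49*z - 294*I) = (z + 7*I)/(z - 7*I)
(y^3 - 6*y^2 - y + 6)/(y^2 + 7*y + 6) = (y^2 - 7*y + 6)/(y + 6)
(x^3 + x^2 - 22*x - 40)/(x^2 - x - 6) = (x^2 - x - 20)/(x - 3)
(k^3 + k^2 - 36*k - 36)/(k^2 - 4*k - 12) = (k^2 + 7*k + 6)/(k + 2)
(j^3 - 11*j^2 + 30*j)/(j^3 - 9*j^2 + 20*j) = (j - 6)/(j - 4)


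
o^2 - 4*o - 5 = (o - 5)*(o + 1)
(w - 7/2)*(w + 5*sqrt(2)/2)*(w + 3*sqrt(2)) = w^3 - 7*w^2/2 + 11*sqrt(2)*w^2/2 - 77*sqrt(2)*w/4 + 15*w - 105/2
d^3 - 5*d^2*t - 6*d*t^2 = d*(d - 6*t)*(d + t)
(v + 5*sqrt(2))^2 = v^2 + 10*sqrt(2)*v + 50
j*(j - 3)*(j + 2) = j^3 - j^2 - 6*j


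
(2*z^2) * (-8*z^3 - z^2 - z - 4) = -16*z^5 - 2*z^4 - 2*z^3 - 8*z^2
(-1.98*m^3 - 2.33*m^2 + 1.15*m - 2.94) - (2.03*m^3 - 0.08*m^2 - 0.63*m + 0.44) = -4.01*m^3 - 2.25*m^2 + 1.78*m - 3.38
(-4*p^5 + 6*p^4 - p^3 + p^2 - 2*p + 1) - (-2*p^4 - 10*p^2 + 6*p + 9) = -4*p^5 + 8*p^4 - p^3 + 11*p^2 - 8*p - 8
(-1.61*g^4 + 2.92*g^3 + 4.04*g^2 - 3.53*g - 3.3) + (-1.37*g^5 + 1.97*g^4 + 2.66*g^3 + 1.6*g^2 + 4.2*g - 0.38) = -1.37*g^5 + 0.36*g^4 + 5.58*g^3 + 5.64*g^2 + 0.67*g - 3.68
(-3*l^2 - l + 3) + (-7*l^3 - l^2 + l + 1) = -7*l^3 - 4*l^2 + 4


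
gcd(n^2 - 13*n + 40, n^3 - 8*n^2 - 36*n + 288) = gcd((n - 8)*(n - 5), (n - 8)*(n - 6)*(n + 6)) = n - 8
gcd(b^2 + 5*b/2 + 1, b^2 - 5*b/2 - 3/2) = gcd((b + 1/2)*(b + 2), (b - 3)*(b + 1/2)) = b + 1/2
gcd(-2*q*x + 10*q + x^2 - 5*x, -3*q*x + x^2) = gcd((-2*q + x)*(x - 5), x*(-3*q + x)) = 1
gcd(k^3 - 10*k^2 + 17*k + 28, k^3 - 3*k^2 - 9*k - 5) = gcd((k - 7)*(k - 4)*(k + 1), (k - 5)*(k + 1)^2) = k + 1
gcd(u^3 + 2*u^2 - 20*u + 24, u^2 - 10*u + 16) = u - 2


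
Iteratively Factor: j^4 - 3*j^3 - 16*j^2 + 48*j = (j - 3)*(j^3 - 16*j) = j*(j - 3)*(j^2 - 16) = j*(j - 3)*(j + 4)*(j - 4)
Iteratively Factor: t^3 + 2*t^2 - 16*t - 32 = (t - 4)*(t^2 + 6*t + 8) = (t - 4)*(t + 4)*(t + 2)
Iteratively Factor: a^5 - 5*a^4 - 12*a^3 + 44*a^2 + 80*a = (a + 2)*(a^4 - 7*a^3 + 2*a^2 + 40*a) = a*(a + 2)*(a^3 - 7*a^2 + 2*a + 40) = a*(a + 2)^2*(a^2 - 9*a + 20) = a*(a - 4)*(a + 2)^2*(a - 5)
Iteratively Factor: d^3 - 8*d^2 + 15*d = (d - 5)*(d^2 - 3*d) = d*(d - 5)*(d - 3)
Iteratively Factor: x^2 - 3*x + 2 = (x - 2)*(x - 1)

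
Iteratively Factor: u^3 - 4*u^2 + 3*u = (u - 1)*(u^2 - 3*u) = (u - 3)*(u - 1)*(u)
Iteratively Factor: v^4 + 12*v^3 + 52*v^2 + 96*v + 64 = (v + 4)*(v^3 + 8*v^2 + 20*v + 16) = (v + 4)^2*(v^2 + 4*v + 4) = (v + 2)*(v + 4)^2*(v + 2)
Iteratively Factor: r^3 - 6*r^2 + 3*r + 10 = (r - 5)*(r^2 - r - 2) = (r - 5)*(r + 1)*(r - 2)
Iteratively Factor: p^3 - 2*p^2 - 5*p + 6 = (p + 2)*(p^2 - 4*p + 3) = (p - 3)*(p + 2)*(p - 1)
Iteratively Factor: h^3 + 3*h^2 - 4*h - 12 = (h + 3)*(h^2 - 4) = (h - 2)*(h + 3)*(h + 2)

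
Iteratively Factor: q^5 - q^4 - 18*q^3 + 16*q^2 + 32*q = (q)*(q^4 - q^3 - 18*q^2 + 16*q + 32) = q*(q - 2)*(q^3 + q^2 - 16*q - 16) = q*(q - 2)*(q + 4)*(q^2 - 3*q - 4) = q*(q - 4)*(q - 2)*(q + 4)*(q + 1)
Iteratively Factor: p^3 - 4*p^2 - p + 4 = (p + 1)*(p^2 - 5*p + 4) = (p - 1)*(p + 1)*(p - 4)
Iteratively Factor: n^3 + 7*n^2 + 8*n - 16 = (n + 4)*(n^2 + 3*n - 4) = (n + 4)^2*(n - 1)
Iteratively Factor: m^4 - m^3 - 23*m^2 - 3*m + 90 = (m + 3)*(m^3 - 4*m^2 - 11*m + 30) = (m - 2)*(m + 3)*(m^2 - 2*m - 15) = (m - 2)*(m + 3)^2*(m - 5)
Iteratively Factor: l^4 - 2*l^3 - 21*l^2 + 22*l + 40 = (l - 2)*(l^3 - 21*l - 20) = (l - 2)*(l + 4)*(l^2 - 4*l - 5) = (l - 5)*(l - 2)*(l + 4)*(l + 1)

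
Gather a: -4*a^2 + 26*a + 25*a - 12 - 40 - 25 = -4*a^2 + 51*a - 77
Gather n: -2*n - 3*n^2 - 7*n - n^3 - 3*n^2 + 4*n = -n^3 - 6*n^2 - 5*n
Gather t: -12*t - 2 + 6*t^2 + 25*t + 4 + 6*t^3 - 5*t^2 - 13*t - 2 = 6*t^3 + t^2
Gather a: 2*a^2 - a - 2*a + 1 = 2*a^2 - 3*a + 1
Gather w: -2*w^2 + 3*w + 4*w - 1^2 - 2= -2*w^2 + 7*w - 3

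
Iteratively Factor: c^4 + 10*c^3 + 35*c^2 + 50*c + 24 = (c + 2)*(c^3 + 8*c^2 + 19*c + 12) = (c + 1)*(c + 2)*(c^2 + 7*c + 12) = (c + 1)*(c + 2)*(c + 3)*(c + 4)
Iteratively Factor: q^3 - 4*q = (q - 2)*(q^2 + 2*q) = (q - 2)*(q + 2)*(q)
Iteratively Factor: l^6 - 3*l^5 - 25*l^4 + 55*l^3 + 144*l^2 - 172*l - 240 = (l + 2)*(l^5 - 5*l^4 - 15*l^3 + 85*l^2 - 26*l - 120) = (l - 2)*(l + 2)*(l^4 - 3*l^3 - 21*l^2 + 43*l + 60) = (l - 5)*(l - 2)*(l + 2)*(l^3 + 2*l^2 - 11*l - 12) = (l - 5)*(l - 2)*(l + 2)*(l + 4)*(l^2 - 2*l - 3) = (l - 5)*(l - 2)*(l + 1)*(l + 2)*(l + 4)*(l - 3)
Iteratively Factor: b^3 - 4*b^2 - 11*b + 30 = (b + 3)*(b^2 - 7*b + 10) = (b - 5)*(b + 3)*(b - 2)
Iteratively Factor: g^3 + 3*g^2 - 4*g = (g - 1)*(g^2 + 4*g) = g*(g - 1)*(g + 4)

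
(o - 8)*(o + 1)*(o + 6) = o^3 - o^2 - 50*o - 48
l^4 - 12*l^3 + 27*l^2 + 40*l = l*(l - 8)*(l - 5)*(l + 1)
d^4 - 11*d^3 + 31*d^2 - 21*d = d*(d - 7)*(d - 3)*(d - 1)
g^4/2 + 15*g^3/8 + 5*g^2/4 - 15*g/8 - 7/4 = (g/2 + 1)*(g - 1)*(g + 1)*(g + 7/4)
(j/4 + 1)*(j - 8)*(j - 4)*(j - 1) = j^4/4 - 9*j^3/4 - 2*j^2 + 36*j - 32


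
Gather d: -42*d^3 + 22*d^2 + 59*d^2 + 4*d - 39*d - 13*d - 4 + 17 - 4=-42*d^3 + 81*d^2 - 48*d + 9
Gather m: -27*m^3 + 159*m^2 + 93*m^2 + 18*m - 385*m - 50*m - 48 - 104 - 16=-27*m^3 + 252*m^2 - 417*m - 168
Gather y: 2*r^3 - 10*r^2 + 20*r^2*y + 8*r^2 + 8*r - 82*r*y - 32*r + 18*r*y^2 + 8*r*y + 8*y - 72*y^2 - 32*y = 2*r^3 - 2*r^2 - 24*r + y^2*(18*r - 72) + y*(20*r^2 - 74*r - 24)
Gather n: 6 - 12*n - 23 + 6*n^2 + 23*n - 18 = 6*n^2 + 11*n - 35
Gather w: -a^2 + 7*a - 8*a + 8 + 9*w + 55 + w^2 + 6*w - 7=-a^2 - a + w^2 + 15*w + 56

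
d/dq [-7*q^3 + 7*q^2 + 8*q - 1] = -21*q^2 + 14*q + 8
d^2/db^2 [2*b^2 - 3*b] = 4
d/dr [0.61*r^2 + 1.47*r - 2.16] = 1.22*r + 1.47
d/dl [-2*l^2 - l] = -4*l - 1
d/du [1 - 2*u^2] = -4*u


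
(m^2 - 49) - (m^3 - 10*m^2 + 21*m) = -m^3 + 11*m^2 - 21*m - 49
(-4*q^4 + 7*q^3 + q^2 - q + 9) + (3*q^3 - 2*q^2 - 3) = -4*q^4 + 10*q^3 - q^2 - q + 6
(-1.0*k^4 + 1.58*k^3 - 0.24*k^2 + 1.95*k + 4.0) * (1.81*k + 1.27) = -1.81*k^5 + 1.5898*k^4 + 1.5722*k^3 + 3.2247*k^2 + 9.7165*k + 5.08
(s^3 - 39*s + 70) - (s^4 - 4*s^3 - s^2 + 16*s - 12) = -s^4 + 5*s^3 + s^2 - 55*s + 82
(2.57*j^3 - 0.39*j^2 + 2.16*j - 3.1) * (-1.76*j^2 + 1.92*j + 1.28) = -4.5232*j^5 + 5.6208*j^4 - 1.2608*j^3 + 9.104*j^2 - 3.1872*j - 3.968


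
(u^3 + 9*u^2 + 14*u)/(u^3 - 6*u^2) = (u^2 + 9*u + 14)/(u*(u - 6))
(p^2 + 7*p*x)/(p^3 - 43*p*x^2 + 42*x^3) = p/(p^2 - 7*p*x + 6*x^2)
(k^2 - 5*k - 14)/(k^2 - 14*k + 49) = (k + 2)/(k - 7)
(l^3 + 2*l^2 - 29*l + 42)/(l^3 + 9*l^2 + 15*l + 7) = (l^2 - 5*l + 6)/(l^2 + 2*l + 1)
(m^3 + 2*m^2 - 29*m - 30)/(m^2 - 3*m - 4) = (m^2 + m - 30)/(m - 4)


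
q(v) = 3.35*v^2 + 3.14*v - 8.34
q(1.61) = 5.40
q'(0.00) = 3.14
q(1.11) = -0.73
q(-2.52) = 5.02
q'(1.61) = 13.93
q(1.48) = 3.65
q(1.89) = 9.56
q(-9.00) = 234.75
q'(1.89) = 15.80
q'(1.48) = 13.06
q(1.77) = 7.71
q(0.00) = -8.34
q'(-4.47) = -26.81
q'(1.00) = 9.84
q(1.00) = -1.85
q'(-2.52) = -13.74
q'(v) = 6.7*v + 3.14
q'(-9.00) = -57.16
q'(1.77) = 15.00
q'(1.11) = 10.58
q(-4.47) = 44.56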